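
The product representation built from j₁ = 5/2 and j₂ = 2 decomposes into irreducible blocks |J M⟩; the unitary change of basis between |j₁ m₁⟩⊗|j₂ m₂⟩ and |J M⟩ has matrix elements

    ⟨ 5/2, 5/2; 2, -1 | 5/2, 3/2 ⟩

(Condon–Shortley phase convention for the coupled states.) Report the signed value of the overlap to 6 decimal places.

triangle: 2!×3!×2!/8! = 24/40320
(j±m)!: 5!×0!×1!×3!×4!×1! = 17280
prefactor² = (2J+1)×Δ×N² = 432/7
  k=0: +1/(0!×2!×0!×1!×3!×1!) = 1/12
Σ = 1/12  ⇒  CG² = 432/7×(1/12)² = 3/7
CG = +√(3/7) = +0.654654

+√(3/7) ≈ +0.654654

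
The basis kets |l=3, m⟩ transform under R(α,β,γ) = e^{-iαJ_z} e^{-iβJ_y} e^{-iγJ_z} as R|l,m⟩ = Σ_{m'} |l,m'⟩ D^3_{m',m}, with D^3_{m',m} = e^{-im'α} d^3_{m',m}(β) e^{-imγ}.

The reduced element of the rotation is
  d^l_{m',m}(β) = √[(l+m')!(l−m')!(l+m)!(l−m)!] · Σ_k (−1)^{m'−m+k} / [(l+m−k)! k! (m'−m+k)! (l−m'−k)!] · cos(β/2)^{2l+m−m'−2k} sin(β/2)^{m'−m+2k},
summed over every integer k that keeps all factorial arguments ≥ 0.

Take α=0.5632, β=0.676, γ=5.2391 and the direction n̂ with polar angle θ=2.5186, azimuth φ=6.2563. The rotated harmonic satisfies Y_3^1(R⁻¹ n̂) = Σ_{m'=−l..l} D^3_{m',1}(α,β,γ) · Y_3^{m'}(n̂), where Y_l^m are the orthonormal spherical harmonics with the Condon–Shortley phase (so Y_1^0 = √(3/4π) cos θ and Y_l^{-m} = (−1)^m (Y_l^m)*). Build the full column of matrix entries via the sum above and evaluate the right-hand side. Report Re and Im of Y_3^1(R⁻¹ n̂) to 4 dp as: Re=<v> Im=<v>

Re=0.1067 Im=0.0886

Need the full column D^3_{m',1} for m'=−3..3 at α=0.5632, β=0.6760, γ=5.2391.
cos(β/2)=0.943420, sin(β/2)=0.331601
d^3_{-3,1}: single k=4 term ⇒ +0.041679;  D = -0.038259+0.016534i
d^3_{-2,1}: k∈[3..4] ⇒ +0.193639 -0.011961 = +0.181677;  D = -0.102536+0.149977i
d^3_{-1,1}: k∈[2..4] ⇒ +0.522640 -0.086092 +0.001330 = +0.437877;  D = -0.015974+0.437586i
d^3_{0,1}: k∈[1..3] ⇒ +0.858482 -0.318181 +0.013103 = +0.553404;  D = +0.278192+0.478399i
d^3_{1,1}: k∈[0..2] ⇒ +0.705066 -0.696853 +0.064569 = +0.072782;  D = +0.064527+0.033666i
d^3_{2,1}: k∈[0..1] ⇒ -0.783683 +0.193639 = -0.590045;  D = -0.588047+0.048515i
d^3_{3,1}: single k=0 term ⇒ +0.337363;  D = +0.269482-0.202961i
Y_3^{m'}(θ=2.5186,φ=6.2563) and Σ D·Y over m':
  (-0.0383+0.0165i)·(+0.0826+0.0067i)  (-0.1025+0.1500i)·(-0.2821-0.0152i)  (-0.0160+0.4376i)·(+0.4331+0.0116i)  (+0.2782+0.4784i)·(-0.0903+0.0000i)  (+0.0645+0.0337i)·(-0.4331+0.0116i)  (-0.5880+0.0485i)·(-0.2821+0.0152i)  (+0.2695-0.2030i)·(-0.0826+0.0067i)
Y_3^1(R⁻¹ n̂) = +0.106745+0.088634i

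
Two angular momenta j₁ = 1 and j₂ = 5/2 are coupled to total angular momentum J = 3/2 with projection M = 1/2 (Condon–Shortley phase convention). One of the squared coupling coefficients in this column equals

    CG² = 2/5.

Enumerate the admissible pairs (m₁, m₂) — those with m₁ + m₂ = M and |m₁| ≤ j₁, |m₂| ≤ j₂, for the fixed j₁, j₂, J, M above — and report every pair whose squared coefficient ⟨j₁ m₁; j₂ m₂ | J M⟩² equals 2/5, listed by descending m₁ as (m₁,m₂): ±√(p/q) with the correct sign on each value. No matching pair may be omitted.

(0,1/2): −√(2/5); (-1,3/2): +√(2/5)

Admissible pairs with m₁+m₂ = M = 1/2: (-1,3/2), (0,1/2), (1,-1/2)
  (m₁,m₂)=(1,-1/2): CG² = 1/5, CG = +√(1/5)
  (m₁,m₂)=(0,1/2): CG² = 2/5, CG = −√(2/5)   ← matches the target
  (m₁,m₂)=(-1,3/2): CG² = 2/5, CG = +√(2/5)   ← matches the target
Pairs with CG² = 2/5: (0,1/2): −√(2/5); (-1,3/2): +√(2/5)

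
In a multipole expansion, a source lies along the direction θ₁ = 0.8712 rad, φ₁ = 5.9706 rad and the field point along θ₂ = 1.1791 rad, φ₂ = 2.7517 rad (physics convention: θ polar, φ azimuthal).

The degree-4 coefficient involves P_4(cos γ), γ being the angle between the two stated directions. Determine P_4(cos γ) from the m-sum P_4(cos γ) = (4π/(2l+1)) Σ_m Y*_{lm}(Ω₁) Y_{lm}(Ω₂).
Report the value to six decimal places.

Summing Y*_{l m}(θ₁,φ₁)·Y_{l m}(θ₂,φ₂) over m ∈ [−4, 4]; prefactor 4π/(2·4+1) = 1.396263:
  m=-4: Y*=0.04777 - 0.14392j  Y=0.00363 + 0.32292j  product 0.04665 + 0.01490j
  m=-3: Y*=0.21355 - 0.29103j  Y=-0.14731 - 0.34733j  product -0.13254 - 0.03130j
  m=-2: Y*=0.30206 - 0.21801j  Y=0.00410 + 0.00405j  product 0.00212 + 0.00033j
  m=-1: Y*=-0.02166 + 0.00700j  Y=0.30568 + 0.12561j  product -0.00750 - 0.00058j
  m=+0: Y*=-0.36197 + 0.00000j  Y=-0.06651 + 0.00000j  product 0.02408 + 0.00000j
  m=+1: Y*=0.02166 + 0.00700j  Y=-0.30568 + 0.12561j  product -0.00750 + 0.00058j
  m=+2: Y*=0.30206 + 0.21801j  Y=0.00410 - 0.00405j  product 0.00212 - 0.00033j
  m=+3: Y*=-0.21355 - 0.29103j  Y=0.14731 - 0.34733j  product -0.13254 + 0.03130j
  m=+4: Y*=0.04777 + 0.14392j  Y=0.00363 - 0.32292j  product 0.04665 - 0.01490j
Accumulated sum -0.15847 + 0.00000j; after 4π/(2l+1) scaling, -0.22126 + 0.00000j ⇒ P_4 = -0.221260

-0.221260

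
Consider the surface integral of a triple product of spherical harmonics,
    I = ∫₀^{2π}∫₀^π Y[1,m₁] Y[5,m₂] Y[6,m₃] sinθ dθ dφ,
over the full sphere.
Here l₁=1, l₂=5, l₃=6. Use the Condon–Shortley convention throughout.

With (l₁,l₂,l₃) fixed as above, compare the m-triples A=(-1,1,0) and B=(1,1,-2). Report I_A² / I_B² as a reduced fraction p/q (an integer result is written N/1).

Shared (l₁,l₂,l₃)=(1,5,6): N and (l;000)² cancel in I_A²/I_B².
A: Δ = 0!·2!·10!/13! = 1/858; Racah Σ t=0..0: t=0:+1/34560 = 1/34560; ⇒ 3j(1 5 6; -1 1 0)² = 5/286, sgn +1
B: Δ = 0!·2!·10!/13! = 1/858; Racah Σ t=0..0: t=0:+1/34560 = 1/34560; ⇒ 3j(1 5 6; 1 1 -2)² = 14/429, sgn +1
I_A²/I_B² = (5/286)/(14/429) = 15/28

15/28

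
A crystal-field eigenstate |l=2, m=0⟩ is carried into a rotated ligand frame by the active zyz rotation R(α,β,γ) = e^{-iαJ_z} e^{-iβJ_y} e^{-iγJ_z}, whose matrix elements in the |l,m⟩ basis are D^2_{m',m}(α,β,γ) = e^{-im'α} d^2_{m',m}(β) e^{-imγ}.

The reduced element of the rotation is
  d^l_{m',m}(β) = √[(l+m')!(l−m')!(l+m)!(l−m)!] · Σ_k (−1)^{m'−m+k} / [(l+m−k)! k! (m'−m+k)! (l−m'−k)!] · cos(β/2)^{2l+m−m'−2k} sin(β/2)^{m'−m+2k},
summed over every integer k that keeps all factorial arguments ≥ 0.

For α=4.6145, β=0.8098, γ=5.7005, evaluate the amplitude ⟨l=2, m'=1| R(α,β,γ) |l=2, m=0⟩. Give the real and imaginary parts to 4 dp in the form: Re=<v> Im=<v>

D^2_{1,0}(4.6145,0.8098,5.7005) = e^{-i·1·4.6145}·d^2_{1,0}(0.8098)·e^{-i·0·5.7005}. Compute d first:
With c≡cos(β/2)=0.919142 and s≡sin(β/2)=0.393927, N=[6·1·2·2]^{1/2}=4.898979
The bounds max(0,m−m')=0 and min(l+m,l−m')=1 give 2 terms
  k=0: (−1)^1·4.8990/(2)·0.9191^3·0.3939^1 = -0.749271
  k=1: (−1)^2·4.8990/(2)·0.9191^1·0.3939^3 = +0.137627
d^2_{1,0}(0.8098) = -0.749271 +0.137627 = -0.611643
Phases: e^{-i·(1)·4.6145}=-0.097733+0.995213i, e^{-i·(0)·5.7005}=+1.000000+0.000000i ⇒ D=+0.059778-0.608715i

Re=0.0598 Im=-0.6087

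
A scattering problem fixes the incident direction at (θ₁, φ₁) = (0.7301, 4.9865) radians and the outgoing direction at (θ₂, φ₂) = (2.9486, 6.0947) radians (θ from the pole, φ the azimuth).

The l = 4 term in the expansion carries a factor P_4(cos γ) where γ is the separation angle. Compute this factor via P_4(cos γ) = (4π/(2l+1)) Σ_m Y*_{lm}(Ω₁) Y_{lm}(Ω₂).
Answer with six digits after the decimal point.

-0.425623

Term-by-term m-sum for l=4 (normalisation 4π/9 = 1.396263):
  m=-4: Y*=+0.039994+0.077892i  Y=+0.000437+0.000410i  product -0.000014+0.000050i
  m=-3: Y*=-0.202733+0.188285i  Y=-0.007318-0.004644i  product +0.002358-0.000436i
  m=-2: Y*=-0.366544-0.223834i  Y=+0.065704+0.026013i  product -0.018261-0.024242i
  m=-1: Y*=+0.056403-0.200588i  Y=-0.327375-0.062447i  product -0.030991+0.062145i
  m=+0: Y*=-0.303338-0.000000i  Y=+0.695637+0.000000i  product -0.211013-0.000000i
  m=+1: Y*=-0.056403-0.200588i  Y=+0.327375-0.062447i  product -0.030991-0.062145i
  m=+2: Y*=-0.366544+0.223834i  Y=+0.065704-0.026013i  product -0.018261+0.024242i
  m=+3: Y*=+0.202733+0.188285i  Y=+0.007318-0.004644i  product +0.002358+0.000436i
  m=+4: Y*=+0.039994-0.077892i  Y=+0.000437-0.000410i  product -0.000014-0.000050i
Total Σ_m = -0.304830+0.000000i. Multiply by 1.396263: -0.425623+0.000000i. P_4(cos γ) = -0.425623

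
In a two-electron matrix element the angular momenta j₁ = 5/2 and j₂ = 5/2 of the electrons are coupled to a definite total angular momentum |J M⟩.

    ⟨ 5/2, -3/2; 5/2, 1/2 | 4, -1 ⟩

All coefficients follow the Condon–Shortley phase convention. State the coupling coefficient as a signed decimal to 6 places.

j₁+j₂−J=1  J+j₁−j₂=4  J−j₁+j₂=4  j₁+j₂+J+1=10
(j₁±m₁, j₂±m₂, J±M) = (1,4,3,2,3,5)
P² = 10368/35
sum k=0..1:
  [0] +1/144 = 1/144
  [1] −1/24 = -1/24
S = -5/144
C² = P²·S² = 5/14 ; C = -0.597614

−√(5/14) = -0.597614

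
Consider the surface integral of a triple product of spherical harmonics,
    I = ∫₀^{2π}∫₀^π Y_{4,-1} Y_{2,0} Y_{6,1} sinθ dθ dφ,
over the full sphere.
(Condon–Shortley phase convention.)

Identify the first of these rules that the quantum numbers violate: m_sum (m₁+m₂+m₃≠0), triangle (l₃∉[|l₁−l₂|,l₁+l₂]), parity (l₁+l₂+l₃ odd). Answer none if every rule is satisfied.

Σmᵢ = 0  ✓
l₃∈[|l₁−l₂|,l₁+l₂]=[2,6], have l₃=6  ✓
Σlᵢ = 12 ⇒ even  ✓

none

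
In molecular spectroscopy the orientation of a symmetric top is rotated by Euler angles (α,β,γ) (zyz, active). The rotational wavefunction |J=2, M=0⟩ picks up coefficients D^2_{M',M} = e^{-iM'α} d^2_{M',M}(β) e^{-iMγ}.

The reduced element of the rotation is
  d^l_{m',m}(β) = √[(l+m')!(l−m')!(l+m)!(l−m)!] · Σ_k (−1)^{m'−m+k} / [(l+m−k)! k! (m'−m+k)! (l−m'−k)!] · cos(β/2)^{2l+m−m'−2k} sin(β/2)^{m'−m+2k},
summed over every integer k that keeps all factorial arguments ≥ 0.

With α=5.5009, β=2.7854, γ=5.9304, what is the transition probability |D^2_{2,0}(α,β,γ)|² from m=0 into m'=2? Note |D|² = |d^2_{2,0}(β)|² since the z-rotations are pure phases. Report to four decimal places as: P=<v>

D^2_{2,0}(5.5009,2.7854,5.9304) = e^{-i·2·5.5009}·d^2_{2,0}(2.7854)·e^{-i·0·5.9304}. Compute d first:
c=cos(2.785400/2)=0.177156, s=sin(2.785400/2)=0.984183; N=√[24·1·2·2]=9.797959
The bounds max(0,m−m')=0 and min(l+m,l−m')=0 give 1 term
  k=0: (−1)^2·9.7980/(4)·0.1772^2·0.9842^2 = +0.074463
d^2_{2,0}(2.7854) = +0.074463
|D^2_{2,0}|² = |d^2_{2,0}(β)|² = (+0.074463)² = 0.005545 (the z-rotation phases have unit modulus)

P=0.0055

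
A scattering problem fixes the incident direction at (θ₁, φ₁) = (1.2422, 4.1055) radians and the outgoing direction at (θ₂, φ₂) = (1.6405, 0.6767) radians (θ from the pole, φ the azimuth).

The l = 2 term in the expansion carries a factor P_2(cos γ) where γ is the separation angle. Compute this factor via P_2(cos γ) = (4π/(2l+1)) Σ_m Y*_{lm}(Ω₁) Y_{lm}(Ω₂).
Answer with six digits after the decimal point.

0.791772

Summing Y*_{l m}(θ₁,φ₁)·Y_{l m}(θ₂,φ₂) over m ∈ [−2, 2]; prefactor 4π/(2·2+1) = 2.513274:
  m=-2: Y*=(-0.120937, 0.324225)  Y=(0.082911, -0.375353)  product (0.111672, 0.072276)
  m=-1: Y*=(-0.134579, -0.193835)  Y=(-0.041848, 0.033613)  product (0.012147, 0.003588)
  m=+0: Y*=(-0.216852, -0.000000)  Y=(-0.310802, 0.000000)  product (0.067398, 0.000000)
  m=+1: Y*=(0.134579, -0.193835)  Y=(0.041848, 0.033613)  product (0.012147, -0.003588)
  m=+2: Y*=(-0.120937, -0.324225)  Y=(0.082911, 0.375353)  product (0.111672, -0.072276)
Σ over m = (0.315036, 0.000000); ×(4π/5) → (0.791772, 0.000000). Real part: 0.791772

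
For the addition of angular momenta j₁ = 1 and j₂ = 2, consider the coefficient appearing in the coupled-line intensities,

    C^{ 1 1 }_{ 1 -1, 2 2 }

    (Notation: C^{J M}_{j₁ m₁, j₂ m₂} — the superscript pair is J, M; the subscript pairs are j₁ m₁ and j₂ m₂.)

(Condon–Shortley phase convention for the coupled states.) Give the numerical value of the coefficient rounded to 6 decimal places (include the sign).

√[3·2!0!2!/5! · 0!2!4!0!2!0!] = √(48/5)
  +(−1)^2/∏(2,0,0,2,0,0)! = 1/4  (running 1/4)
⟨..|..⟩ = √(48/5)·(1/4) = +0.774597

+0.774597  (= +√(3/5))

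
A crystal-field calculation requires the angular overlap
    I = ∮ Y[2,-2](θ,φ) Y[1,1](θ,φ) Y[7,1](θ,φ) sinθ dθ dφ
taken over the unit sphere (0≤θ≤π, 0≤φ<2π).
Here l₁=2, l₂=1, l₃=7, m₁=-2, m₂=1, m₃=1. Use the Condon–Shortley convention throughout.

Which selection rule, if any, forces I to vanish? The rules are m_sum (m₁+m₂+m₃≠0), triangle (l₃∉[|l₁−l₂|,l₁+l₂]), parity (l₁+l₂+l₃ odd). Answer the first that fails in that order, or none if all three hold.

triangle

azimuthal sum: -2 + 1 + 1 = 0  ✓
l₃ must lie in [1,3]; have l₃=7  ✗
L = 2 + 1 + 7 = 10 (even)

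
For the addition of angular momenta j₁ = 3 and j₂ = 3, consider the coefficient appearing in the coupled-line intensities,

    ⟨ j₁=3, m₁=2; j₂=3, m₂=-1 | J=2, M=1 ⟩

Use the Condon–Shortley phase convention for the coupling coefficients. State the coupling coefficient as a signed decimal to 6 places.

−√(5/28) = -0.422577

√[5·4!2!2!/9! · 5!1!2!4!3!1!] = √(320/7)
  +(−1)^0/∏(0,4,1,2,1,0)! = 1/48  (running 1/48)
  +(−1)^1/∏(1,3,0,1,2,1)! = -1/12  (running -1/16)
⟨..|..⟩ = √(320/7)·(-1/16) = -0.422577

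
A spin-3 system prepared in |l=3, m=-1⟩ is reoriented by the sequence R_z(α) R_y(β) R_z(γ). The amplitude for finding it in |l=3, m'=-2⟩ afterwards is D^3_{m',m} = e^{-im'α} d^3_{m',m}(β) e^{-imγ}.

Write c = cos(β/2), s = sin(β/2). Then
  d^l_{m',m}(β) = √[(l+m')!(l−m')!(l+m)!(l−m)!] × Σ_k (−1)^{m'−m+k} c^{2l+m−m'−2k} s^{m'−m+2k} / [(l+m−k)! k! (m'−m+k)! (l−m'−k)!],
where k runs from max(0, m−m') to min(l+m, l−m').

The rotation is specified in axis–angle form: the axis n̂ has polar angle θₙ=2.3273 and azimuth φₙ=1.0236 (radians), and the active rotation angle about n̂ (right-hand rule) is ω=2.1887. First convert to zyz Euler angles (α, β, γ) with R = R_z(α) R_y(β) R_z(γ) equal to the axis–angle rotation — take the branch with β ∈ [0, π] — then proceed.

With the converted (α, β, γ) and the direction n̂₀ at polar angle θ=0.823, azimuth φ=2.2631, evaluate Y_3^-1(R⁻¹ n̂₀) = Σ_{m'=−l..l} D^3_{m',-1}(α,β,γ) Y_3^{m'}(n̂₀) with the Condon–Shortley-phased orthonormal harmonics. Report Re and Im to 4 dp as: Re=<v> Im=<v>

Re=-0.0339 Im=0.0400

Axis–angle → zyz. n̂ = (sinθₙcosφₙ, sinθₙsinφₙ, cosθₙ) = (+0.378379, +0.621053, -0.686383), ω = 2.1887.
R = I cosω + sinω [n̂]ₓ + (1−cosω) n̂n̂ᵀ gives
  R = [-0.353214, +0.930599, +0.096045; -0.188335, +0.029831, -0.981652; -0.916390, -0.364822, +0.164728]
β = atan2(√(R₁₃²+R₂₃²), R₃₃) = 1.405314; α = atan2(R₂₃, R₁₃) mod 2π = 4.809919; γ = atan2(R₃₂, −R₃₁) mod 2π = 5.904312
Need the full column D^3_{m',-1} for m'=−3..3 at α=4.8099, β=1.4053, γ=5.9043.
cos(β/2)=0.763128, sin(β/2)=0.646248
d^3_{-3,-1}: single k=2 term ⇒ +0.548571;  D = +0.047274+0.546530i
d^3_{-2,-1}: k∈[1..2] ⇒ +0.528914 -0.758610 = -0.229696;  D = +0.225827-0.041984i
d^3_{-1,-1}: k∈[0..2] ⇒ +0.197507 -1.133123 +0.609455 = -0.326160;  D = +0.090557+0.313336i
d^3_{0,-1}: k∈[0..2] ⇒ -0.579396 +1.246524 -0.297977 = +0.369150;  D = +0.342971-0.136539i
d^3_{1,-1}: k∈[0..2] ⇒ +0.849842 -0.812607 +0.072844 = +0.110079;  D = +0.050481+0.097822i
d^3_{2,-1}: k∈[0..1] ⇒ -0.758610 +0.272015 = -0.486596;  D = +0.408629-0.264192i
d^3_{3,-1}: single k=0 term ⇒ +0.393402;  D = -0.244748-0.307999i
Y_3^{m'}(θ=0.823,φ=2.2631) and Σ D·Y over m':
  (+0.0473+0.5465i)·(+0.1438-0.0797i)  (+0.2258-0.0420i)·(-0.0692+0.3671i)  (+0.0906+0.3133i)·(-0.1985-0.2393i)  (+0.3430-0.1365i)·(-0.1746+0.0000i)  (+0.0505+0.0978i)·(+0.1985-0.2393i)  (+0.4086-0.2642i)·(-0.0692-0.3671i)  (-0.2447-0.3080i)·(-0.1438-0.0797i)
Y_3^-1(R⁻¹ n̂) = -0.033855+0.040013i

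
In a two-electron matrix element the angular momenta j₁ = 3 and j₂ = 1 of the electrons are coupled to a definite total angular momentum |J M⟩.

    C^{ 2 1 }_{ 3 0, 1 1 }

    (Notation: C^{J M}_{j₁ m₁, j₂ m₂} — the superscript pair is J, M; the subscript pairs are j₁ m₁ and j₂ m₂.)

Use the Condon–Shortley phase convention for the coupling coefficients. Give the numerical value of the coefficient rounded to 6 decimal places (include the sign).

+√(1/7) ≈ +0.377964

triangle: 2!·4!·0!/7! = 48/5040
(j±m)!: 3!·3!·2!·0!·3!·1! = 432
prefactor² = (2J+1)·Δ·N² = 144/7
  k=2: +1/(2!·0!·1!·0!·3!·0!) = 1/12
Σ = 1/12  ⇒  CG² = 144/7·(1/12)² = 1/7
CG = +√(1/7) = +0.377964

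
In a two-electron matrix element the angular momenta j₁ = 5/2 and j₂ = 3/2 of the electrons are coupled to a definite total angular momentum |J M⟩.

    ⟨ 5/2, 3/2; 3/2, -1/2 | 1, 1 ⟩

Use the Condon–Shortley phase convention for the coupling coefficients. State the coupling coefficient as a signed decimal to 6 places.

−√(3/10) = -0.547723

triangle: 3!·2!·0!/6! = 12/720
(j±m)!: 4!·1!·1!·2!·2!·0! = 96
prefactor² = (2J+1)·Δ·N² = 24/5
  k=1: −1/(1!·2!·0!·0!·2!·0!) = -1/4
Σ = -1/4  ⇒  CG² = 24/5·(-1/4)² = 3/10
CG = −√(3/10) = -0.547723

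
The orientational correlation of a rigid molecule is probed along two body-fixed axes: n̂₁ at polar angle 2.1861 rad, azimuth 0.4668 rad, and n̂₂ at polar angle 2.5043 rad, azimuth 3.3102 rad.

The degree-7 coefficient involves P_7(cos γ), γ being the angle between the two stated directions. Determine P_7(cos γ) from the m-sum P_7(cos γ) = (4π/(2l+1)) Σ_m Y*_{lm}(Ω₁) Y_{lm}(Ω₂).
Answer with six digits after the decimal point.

Addition theorem: P_7(cos γ) = (4π/15) Σ_m Y*_{lm}(Ω₁) Y_{lm}(Ω₂), m = −7…7:
  [-7]  conj(Y_{7,-7})(Ω₁) = (-0.120118, -0.015216) ; Y_{7,-7}(Ω₂) = (-0.005027, 0.012211) ; Δ = (0.000790, -0.001390)
  [-6]  conj(Y_{7,-6})(Ω₁) = (0.301805, -0.107029) ; Y_{7,-6}(Ω₂) = (-0.035402, 0.056573) ; Δ = (-0.004629, 0.020863)
  [-5]  conj(Y_{7,-5})(Ω₁) = (-0.306796, 0.320726) ; Y_{7,-5}(Ω₂) = (-0.134671, 0.151164) ; Δ = (-0.007166, -0.089569)
  [-4]  conj(Y_{7,-4})(Ω₁) = (0.073235, -0.239800) ; Y_{7,-4}(Ω₂) = (-0.311679, 0.249184) ; Δ = (0.036929, 0.092990)
  [-3]  conj(Y_{7,-3})(Ω₁) = (-0.031832, -0.184999) ; Y_{7,-3}(Ω₂) = (-0.408462, 0.226242) ; Δ = (0.054857, 0.068363)
  [-2]  conj(Y_{7,-2})(Ω₁) = (0.206920, 0.279548) ; Y_{7,-2}(Ω₂) = (-0.151769, 0.053211) ; Δ = (-0.046279, -0.031416)
  [-1]  conj(Y_{7,-1})(Ω₁) = (0.041806, 0.021068) ; Y_{7,-1}(Ω₂) = (0.326365, -0.055555) ; Δ = (0.014814, 0.004553)
  [+0]  conj(Y_{7,0})(Ω₁) = (-0.350374, -0.000000) ; Y_{7,0}(Ω₂) = (0.277441, 0.000000) ; Δ = (-0.097208, -0.000000)
  [+1]  conj(Y_{7,1})(Ω₁) = (-0.041806, 0.021068) ; Y_{7,1}(Ω₂) = (-0.326365, -0.055555) ; Δ = (0.014814, -0.004553)
  [+2]  conj(Y_{7,2})(Ω₁) = (0.206920, -0.279548) ; Y_{7,2}(Ω₂) = (-0.151769, -0.053211) ; Δ = (-0.046279, 0.031416)
  [+3]  conj(Y_{7,3})(Ω₁) = (0.031832, -0.184999) ; Y_{7,3}(Ω₂) = (0.408462, 0.226242) ; Δ = (0.054857, -0.068363)
  [+4]  conj(Y_{7,4})(Ω₁) = (0.073235, 0.239800) ; Y_{7,4}(Ω₂) = (-0.311679, -0.249184) ; Δ = (0.036929, -0.092990)
  [+5]  conj(Y_{7,5})(Ω₁) = (0.306796, 0.320726) ; Y_{7,5}(Ω₂) = (0.134671, 0.151164) ; Δ = (-0.007166, 0.089569)
  [+6]  conj(Y_{7,6})(Ω₁) = (0.301805, 0.107029) ; Y_{7,6}(Ω₂) = (-0.035402, -0.056573) ; Δ = (-0.004629, -0.020863)
  [+7]  conj(Y_{7,7})(Ω₁) = (0.120118, -0.015216) ; Y_{7,7}(Ω₂) = (0.005027, 0.012211) ; Δ = (0.000790, 0.001390)
Accumulated sum (0.001421, -0.000000); after 4π/(2l+1) scaling, (0.001191, -0.000000) ⇒ P_7 = 0.001191

0.001191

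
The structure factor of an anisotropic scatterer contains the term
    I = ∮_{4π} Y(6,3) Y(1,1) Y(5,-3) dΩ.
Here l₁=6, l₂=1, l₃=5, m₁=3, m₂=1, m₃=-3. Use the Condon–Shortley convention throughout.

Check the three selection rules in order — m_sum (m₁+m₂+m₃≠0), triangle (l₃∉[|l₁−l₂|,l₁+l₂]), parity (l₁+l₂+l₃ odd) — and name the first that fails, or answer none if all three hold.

m_sum

m₁+m₂+m₃ = 3 + 1 − 3 = 1  ✗
triangle: |6−1|=5 ≤ l₃=5 ≤ 6+1=7
parity: l₁+l₂+l₃ = 12 is even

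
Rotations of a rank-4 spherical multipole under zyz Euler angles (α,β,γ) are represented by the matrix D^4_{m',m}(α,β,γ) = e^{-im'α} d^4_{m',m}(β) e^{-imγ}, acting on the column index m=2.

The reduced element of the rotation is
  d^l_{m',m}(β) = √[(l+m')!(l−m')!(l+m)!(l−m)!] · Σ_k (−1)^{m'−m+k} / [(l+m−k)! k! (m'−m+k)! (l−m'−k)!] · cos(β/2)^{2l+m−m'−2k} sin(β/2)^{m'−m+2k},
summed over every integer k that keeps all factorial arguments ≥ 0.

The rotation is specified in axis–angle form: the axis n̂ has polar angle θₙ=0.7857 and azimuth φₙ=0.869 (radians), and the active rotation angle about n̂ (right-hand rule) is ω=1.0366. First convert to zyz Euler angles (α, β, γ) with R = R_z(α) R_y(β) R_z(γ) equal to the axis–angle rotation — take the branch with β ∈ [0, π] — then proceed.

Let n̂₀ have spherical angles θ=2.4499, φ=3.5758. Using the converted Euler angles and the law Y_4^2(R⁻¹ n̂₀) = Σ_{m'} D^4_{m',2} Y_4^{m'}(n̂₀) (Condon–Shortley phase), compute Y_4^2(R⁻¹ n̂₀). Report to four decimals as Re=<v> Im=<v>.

Re=-0.0261 Im=0.3212

Axis–angle → zyz. n̂ = (sinθₙcosφₙ, sinθₙsinφₙ, cosθₙ) = (+0.456639, +0.540169, +0.706893), ω = 1.0366.
R = I cosω + sinω [n̂]ₓ + (1−cosω) n̂n̂ᵀ gives
  R = [+0.611501, -0.487333, +0.623356; +0.729482, +0.652371, -0.205592; -0.306467, +0.580447, +0.754427]
β = atan2(√(R₁₃²+R₂₃²), R₃₃) = 0.716016; α = atan2(R₂₃, R₁₃) mod 2π = 5.964604; γ = atan2(R₃₂, −R₃₁) mod 2π = 1.085012
Need the full column D^4_{m',2} for m'=−4..4 at α=5.9646, β=0.7160, γ=1.0850.
cos(β/2)=0.936597, sin(β/2)=0.350409
d^4_{-4,2}: single k=6 term ⇒ +0.008593;  D = -0.008202+0.002562i
d^4_{-3,2}: k∈[5..6] ⇒ +0.048722 -0.002273 = +0.046448;  D = -0.046443-0.000735i
d^4_{-2,2}: k∈[4..6] ⇒ +0.174022 -0.019487 +0.000227 = +0.154763;  D = -0.146190-0.050795i
d^4_{-1,2}: k∈[3..5] ⇒ +0.438536 -0.092075 +0.002578 = +0.349038;  D = -0.277231-0.212063i
d^4_{0,2}: k∈[2..4] ⇒ +0.786300 -0.293497 +0.015406 = +0.508209;  D = -0.286632-0.419665i
d^4_{1,2}: k∈[1..3] ⇒ +0.939897 -0.657804 +0.061383 = +0.343477;  D = -0.095135-0.330039i
d^4_{2,2}: k∈[0..2] ⇒ +0.592135 -0.994599 +0.174022 = -0.228442;  D = -0.008664+0.228278i
d^4_{3,2}: k∈[0..1] ⇒ -0.828911 +0.348077 = -0.480834;  D = -0.167816+0.450599i
d^4_{4,2}: single k=0 term ⇒ +0.438577;  D = +0.274099-0.342374i
Y_4^{m'}(θ=2.4499,φ=3.5758) and Σ D·Y over m':
  (-0.0082+0.0026i)·(-0.0121-0.0722i)  (-0.0464-0.0007i)·(+0.0663-0.2412i)  (-0.1462-0.0508i)·(+0.2771-0.3275i)  (-0.2772-0.2121i)·(+0.2429-0.1126i)  (-0.2866-0.4197i)·(-0.2624+0.0000i)  (-0.0951-0.3300i)·(-0.2429-0.1126i)  (-0.0087+0.2283i)·(+0.2771+0.3275i)  (-0.1678+0.4506i)·(-0.0663-0.2412i)  (+0.2741-0.3424i)·(-0.0121+0.0722i)
Y_4^2(R⁻¹ n̂) = -0.026125+0.321216i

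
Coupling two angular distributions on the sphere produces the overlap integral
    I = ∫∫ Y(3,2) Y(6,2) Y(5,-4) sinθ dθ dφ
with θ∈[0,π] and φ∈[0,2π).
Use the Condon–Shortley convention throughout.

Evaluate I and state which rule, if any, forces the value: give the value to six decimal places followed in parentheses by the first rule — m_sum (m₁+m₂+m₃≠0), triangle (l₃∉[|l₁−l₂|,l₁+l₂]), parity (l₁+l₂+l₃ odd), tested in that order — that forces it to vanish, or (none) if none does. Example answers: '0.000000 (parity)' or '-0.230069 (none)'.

m-sum 0 ✓  L=14 even ✓  3≤5≤9 ✓
Π(2lᵢ+1) = 7×13×11 = 1001
triangle coeff Δ(3,6,5) = 1/675675
Σ_t [1,3]: t=1:−1/8640 t=2:+1/2304 t=3:−1/8640 = 7/34560
(3j)²=7/429 [(3 6 5; 0 0 0)], sign=-1
Σ_t [0,1]: t=0:+1/967680 t=1:−1/60480 = -1/64512
(3j)²=15/1001 [(3 6 5; 2 2 -4)], sign=+1
⇒ 4πI² = 35/143
I = (-1)√(35/143/(4π)) = -0.13956004
No selection rule forces the value: the integral is nonzero (none).

-0.139560 (none)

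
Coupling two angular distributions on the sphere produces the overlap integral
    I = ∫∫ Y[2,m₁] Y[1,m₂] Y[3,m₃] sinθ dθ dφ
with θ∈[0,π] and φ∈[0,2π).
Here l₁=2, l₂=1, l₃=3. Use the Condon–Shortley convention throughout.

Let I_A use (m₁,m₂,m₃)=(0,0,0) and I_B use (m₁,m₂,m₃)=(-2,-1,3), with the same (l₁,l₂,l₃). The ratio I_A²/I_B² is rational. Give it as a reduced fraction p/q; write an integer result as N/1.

Same 2,1,3: normalisation and zero-m 3j drop out of the ratio.
A: Δ: 0! 4! 2! / 7! → 1/105; sum: t=0:+1/4 = 1/4; 3j²(2 1 3; 0 0 0) = Δ·Π!·Σ² = 3/35  (sign -1)
B: Δ: 0! 4! 2! / 7! → 1/105; sum: t=0:+1/48 = 1/48; 3j²(2 1 3; -2 -1 3) = Δ·Π!·Σ² = 1/7  (sign +1)
I_A²/I_B² = (3/35)/(1/7) = 3/5

3/5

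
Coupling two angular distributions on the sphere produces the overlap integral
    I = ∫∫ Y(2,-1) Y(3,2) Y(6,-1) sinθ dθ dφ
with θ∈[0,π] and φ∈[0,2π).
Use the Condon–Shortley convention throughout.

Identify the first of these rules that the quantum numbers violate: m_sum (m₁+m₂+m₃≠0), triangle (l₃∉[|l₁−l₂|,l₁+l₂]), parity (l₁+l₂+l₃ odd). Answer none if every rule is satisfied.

triangle

azimuthal sum: -1 + 2 − 1 = 0  ✓
l₃ must lie in [1,5]; have l₃=6  ✗
L = 2 + 3 + 6 = 11 (odd)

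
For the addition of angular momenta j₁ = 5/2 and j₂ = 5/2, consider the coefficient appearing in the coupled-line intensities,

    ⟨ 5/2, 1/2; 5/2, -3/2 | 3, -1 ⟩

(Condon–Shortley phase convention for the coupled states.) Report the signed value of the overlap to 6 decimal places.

j₁+j₂−J=2  J+j₁−j₂=3  J−j₁+j₂=3  j₁+j₂+J+1=9
(j₁±m₁, j₂±m₂, J±M) = (3,2,1,4,2,4)
P² = 96/5
sum k=0..1:
  [0] +1/8 = 1/8
  [1] −1/12 = -1/12
S = 1/24
C² = P²·S² = 1/30 ; C = +0.182574

+√(1/30) ≈ +0.182574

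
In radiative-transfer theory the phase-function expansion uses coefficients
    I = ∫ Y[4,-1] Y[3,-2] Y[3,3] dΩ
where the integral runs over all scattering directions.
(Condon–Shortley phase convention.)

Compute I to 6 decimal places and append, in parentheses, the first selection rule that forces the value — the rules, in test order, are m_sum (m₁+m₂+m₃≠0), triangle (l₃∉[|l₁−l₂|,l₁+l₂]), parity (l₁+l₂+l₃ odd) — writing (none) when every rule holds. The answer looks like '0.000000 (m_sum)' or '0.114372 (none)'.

m-sum 0 ✓  L=10 even ✓  1≤3≤7 ✓
Π(2lᵢ+1) = 9×7×7 = 441
triangle coeff Δ(4,3,3) = 1/34650
Σ_t [1,3]: t=1:−1/72 t=2:+1/16 t=3:−1/72 = 5/144
(3j)²=2/77 [(4 3 3; 0 0 0)], sign=-1
Σ_t [1,1]: t=1:−1/288 = -1/288
(3j)²=5/231 [(4 3 3; -1 -2 3)], sign=-1
⇒ 4πI² = 30/121
I = (+1)√(30/121/(4π)) = 0.14046335
No selection rule forces the value: the integral is nonzero (none).

0.140463 (none)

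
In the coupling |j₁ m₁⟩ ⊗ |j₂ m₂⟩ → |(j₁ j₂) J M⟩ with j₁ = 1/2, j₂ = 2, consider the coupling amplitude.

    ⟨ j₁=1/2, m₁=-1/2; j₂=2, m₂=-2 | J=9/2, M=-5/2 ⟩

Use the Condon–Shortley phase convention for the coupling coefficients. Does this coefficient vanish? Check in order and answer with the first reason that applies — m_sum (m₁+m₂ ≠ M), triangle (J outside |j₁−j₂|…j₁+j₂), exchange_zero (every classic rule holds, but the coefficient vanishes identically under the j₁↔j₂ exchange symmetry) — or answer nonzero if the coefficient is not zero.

triangle

m-sum: m₁+m₂ = -1/2+(-2) = -5/2, M = -5/2  ✓
triangle: need |j₁−j₂| ≤ J ≤ j₁+j₂, i.e. J ∈ [3/2, 5/2]; J = 9/2 is outside ✗ ⇒ coefficient is 0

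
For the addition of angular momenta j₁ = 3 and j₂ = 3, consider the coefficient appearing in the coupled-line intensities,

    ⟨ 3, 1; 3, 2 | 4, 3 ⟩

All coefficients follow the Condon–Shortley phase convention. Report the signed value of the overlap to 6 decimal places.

j₁+j₂−J=2  J+j₁−j₂=4  J−j₁+j₂=4  j₁+j₂+J+1=11
(j₁±m₁, j₂±m₂, J±M) = (4,2,5,1,7,1)
P² = 82944/11
sum k=1..2:
  [1] −1/144 = -1/144
  [2] +1/288 = 1/288
S = -1/288
C² = P²·S² = 1/11 ; C = -0.301511

-0.301511  (= −√(1/11))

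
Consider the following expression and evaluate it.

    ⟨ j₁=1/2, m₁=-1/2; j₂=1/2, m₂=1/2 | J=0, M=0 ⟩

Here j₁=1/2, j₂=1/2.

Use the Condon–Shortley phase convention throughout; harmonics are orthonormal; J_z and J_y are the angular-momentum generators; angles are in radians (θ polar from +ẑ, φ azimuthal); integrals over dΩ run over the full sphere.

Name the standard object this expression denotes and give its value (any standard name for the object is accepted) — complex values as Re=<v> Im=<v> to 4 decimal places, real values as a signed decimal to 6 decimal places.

Clebsch–Gordan coefficient, −√(1/2) ≈ -0.707107

This is a Clebsch–Gordan (vector-coupling) coefficient.
triangle: 1!*0!*0!/2! = 1/2
(j±m)!: 0!*1!*1!*0!*0!*0! = 1
prefactor² = (2J+1)*Δ*N² = 1/2
  k=1: −1/(1!*0!*0!*0!*0!*0!) = -1
Σ = -1  ⇒  CG² = 1/2*(-1)² = 1/2
CG = −√(1/2) = -0.707107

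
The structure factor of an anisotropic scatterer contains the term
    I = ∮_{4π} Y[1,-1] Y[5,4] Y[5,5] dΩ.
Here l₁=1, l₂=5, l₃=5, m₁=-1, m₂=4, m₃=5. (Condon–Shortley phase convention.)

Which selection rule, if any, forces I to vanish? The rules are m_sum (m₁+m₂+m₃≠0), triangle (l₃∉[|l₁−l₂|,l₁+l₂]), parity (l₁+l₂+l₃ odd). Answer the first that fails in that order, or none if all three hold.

Σmᵢ = 8  ✗
l₃∈[|l₁−l₂|,l₁+l₂]=[4,6], have l₃=5
Σlᵢ = 11 ⇒ odd

m_sum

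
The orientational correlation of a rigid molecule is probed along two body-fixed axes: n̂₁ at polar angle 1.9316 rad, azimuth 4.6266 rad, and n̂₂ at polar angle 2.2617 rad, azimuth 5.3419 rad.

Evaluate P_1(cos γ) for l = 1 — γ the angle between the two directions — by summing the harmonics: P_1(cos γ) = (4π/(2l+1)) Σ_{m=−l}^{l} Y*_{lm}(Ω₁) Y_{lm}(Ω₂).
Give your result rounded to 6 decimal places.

Expand P_1 via completeness: Σ_{m} conj(Y_{1,m}) at Ω₁ times Y_{1,m} at Ω₂ —
  m=-1: (-0.027697-0.322060i) × (+0.156762+0.215224i) = +0.064973-0.056448i  (running Σ = +0.064973-0.056448i)
  m=0: (-0.172490-0.000000i) × (-0.311354+0.000000i) = +0.053705+0.000000i  (running Σ = +0.118678-0.056448i)
  m=1: (+0.027697-0.322060i) × (-0.156762+0.215224i) = +0.064973+0.056448i  (running Σ = +0.183652+0.000000i)
Σ over m = +0.183652+0.000000i; ×(4π/3) → +0.769278+0.000000i. Real part: 0.769278

0.769278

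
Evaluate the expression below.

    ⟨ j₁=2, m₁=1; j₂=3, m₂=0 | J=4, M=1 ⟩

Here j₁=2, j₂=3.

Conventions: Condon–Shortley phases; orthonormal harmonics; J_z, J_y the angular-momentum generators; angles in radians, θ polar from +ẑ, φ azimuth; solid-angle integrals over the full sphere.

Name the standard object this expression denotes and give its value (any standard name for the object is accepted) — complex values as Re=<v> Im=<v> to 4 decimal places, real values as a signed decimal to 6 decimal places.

This is a Clebsch–Gordan (vector-coupling) coefficient.
j₁+j₂−J=1  J+j₁−j₂=3  J−j₁+j₂=5  j₁+j₂+J+1=10
(j₁±m₁, j₂±m₂, J±M) = (3,1,3,3,5,3)
P² = 1944/7
sum k=0..1:
  [0] +1/24 = 1/24
  [1] −1/72 = -1/72
S = 1/36
C² = P²·S² = 3/14 ; C = +0.462910

Clebsch–Gordan coefficient, +√(3/14) ≈ +0.462910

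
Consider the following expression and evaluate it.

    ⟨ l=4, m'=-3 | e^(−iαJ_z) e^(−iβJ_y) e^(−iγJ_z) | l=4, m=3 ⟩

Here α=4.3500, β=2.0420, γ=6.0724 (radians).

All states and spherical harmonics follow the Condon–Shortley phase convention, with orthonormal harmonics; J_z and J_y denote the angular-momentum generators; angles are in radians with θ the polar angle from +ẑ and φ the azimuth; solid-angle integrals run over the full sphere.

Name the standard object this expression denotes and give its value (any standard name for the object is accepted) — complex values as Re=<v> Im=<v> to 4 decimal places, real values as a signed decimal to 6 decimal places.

This is a Wigner D-matrix element — the rotation-matrix element ⟨l m'| R(α,β,γ) |l m⟩ in the angular-momentum basis.
Split into d^4_{-3,3}(β=2.0420) × two z-phases.
c=cos(2.042000/2)=0.522514, s=sin(2.042000/2)=0.852631; N=√[1·5040·5040·1]=5040.000000
The bounds max(0,m−m')=6 and min(l+m,l−m')=7 give 2 terms
  k=6: (−1)^0·5040.0000/(720)·0.5225^2·0.8526^6 = +0.734277
  k=7: (−1)^1·5040.0000/(5040)·0.5225^0·0.8526^8 = -0.279311
d^4_{-3,3}(2.0420) = +0.734277 -0.279311 = +0.454965
D = (+0.885313+0.464995i)·(+0.454965)·(+0.806637+0.591047i) = +0.199863+0.408715i

Wigner D-matrix element, Re=0.1999 Im=0.4087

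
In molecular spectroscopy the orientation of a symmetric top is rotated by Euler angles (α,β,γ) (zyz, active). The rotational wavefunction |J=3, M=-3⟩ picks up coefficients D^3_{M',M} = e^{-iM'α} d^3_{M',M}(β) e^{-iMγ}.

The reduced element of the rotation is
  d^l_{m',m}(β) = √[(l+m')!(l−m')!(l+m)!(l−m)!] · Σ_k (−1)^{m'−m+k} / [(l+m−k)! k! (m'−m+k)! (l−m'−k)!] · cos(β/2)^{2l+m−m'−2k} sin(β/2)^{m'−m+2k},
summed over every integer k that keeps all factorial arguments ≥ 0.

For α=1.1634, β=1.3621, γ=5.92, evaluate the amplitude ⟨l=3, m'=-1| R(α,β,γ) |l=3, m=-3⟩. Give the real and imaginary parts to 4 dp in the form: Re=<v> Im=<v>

First d^3_{-1,-3}(β=1.3621), then the phase factors e^{-i(-1)α} and e^{-i(-3)γ}:
c=cos(1.362100/2)=0.776912, s=sin(1.362100/2)=0.629609; N=√[2·24·1·720]=185.903201
Admissible k: 0..0 (factorial args all ≥0)
  k=0: (−1)^2·185.9032/(48)·0.7769^4·0.6296^2 = +0.559339
d^3_{-1,-3}(1.3621) = +0.559339
Phases: e^{-i·(-1)·1.1634}=+0.396220+0.918156i, e^{-i·(-3)·5.9200}=+0.462879-0.886421i ⇒ D=+0.557815+0.041266i

Re=0.5578 Im=0.0413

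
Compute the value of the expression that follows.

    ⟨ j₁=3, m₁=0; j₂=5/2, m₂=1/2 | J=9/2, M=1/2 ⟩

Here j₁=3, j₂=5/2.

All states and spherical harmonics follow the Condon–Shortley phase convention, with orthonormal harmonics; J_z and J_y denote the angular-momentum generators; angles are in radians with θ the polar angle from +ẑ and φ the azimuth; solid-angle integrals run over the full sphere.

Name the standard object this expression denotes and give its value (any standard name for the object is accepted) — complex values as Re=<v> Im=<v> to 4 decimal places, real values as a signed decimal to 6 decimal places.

This is a Clebsch–Gordan (vector-coupling) coefficient.
√[10·1!5!4!/11! · 3!3!3!2!5!4!] = √(69120/77)
  +(−1)^0/∏(0,1,3,3,2,1)! = 1/72  (running 1/72)
  +(−1)^1/∏(1,0,2,2,3,2)! = -1/48  (running -1/144)
⟨..|..⟩ = √(69120/77)·(-1/144) = -0.208063

Clebsch–Gordan coefficient, −√(10/231) ≈ -0.208063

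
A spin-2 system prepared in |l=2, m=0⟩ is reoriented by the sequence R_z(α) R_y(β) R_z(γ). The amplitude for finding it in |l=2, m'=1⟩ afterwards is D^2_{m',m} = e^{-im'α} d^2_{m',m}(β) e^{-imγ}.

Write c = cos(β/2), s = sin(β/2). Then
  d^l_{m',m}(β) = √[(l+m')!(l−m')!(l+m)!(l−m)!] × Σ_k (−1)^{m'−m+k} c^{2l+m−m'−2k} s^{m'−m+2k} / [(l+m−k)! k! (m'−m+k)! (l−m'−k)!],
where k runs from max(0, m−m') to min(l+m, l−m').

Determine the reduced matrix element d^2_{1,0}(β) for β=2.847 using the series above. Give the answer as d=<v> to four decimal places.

d^2_{1,0}(β=2.8470) via the finite sum:
Half-angle: c=0.146764, s=0.989171. N=√(6·1·2·2)=4.898979
k: max(0,(0)−(1))=0 … min(2+(0),2−(1))=1
  k=0: (−1)^1·4.8990/(2)·0.1468^3·0.9892^1 = -0.007660
  k=1: (−1)^2·4.8990/(2)·0.1468^1·0.9892^3 = +0.347945
d^2_{1,0}(2.8470) = -0.007660 +0.347945 = +0.340285

d=0.3403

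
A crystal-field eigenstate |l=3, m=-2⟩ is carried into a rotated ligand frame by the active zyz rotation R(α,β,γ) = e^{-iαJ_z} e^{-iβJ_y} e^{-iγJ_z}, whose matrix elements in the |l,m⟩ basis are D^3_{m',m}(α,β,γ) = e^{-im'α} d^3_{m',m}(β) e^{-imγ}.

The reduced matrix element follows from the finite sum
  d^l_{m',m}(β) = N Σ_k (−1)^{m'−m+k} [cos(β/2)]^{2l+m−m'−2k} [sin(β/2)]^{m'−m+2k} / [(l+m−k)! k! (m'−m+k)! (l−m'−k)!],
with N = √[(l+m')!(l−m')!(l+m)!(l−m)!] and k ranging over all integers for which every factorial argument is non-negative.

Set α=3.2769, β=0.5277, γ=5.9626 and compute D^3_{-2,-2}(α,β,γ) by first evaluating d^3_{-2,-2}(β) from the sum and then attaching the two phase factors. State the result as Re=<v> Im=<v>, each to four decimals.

Re=0.4792 Im=-0.1862

D^3_{-2,-2}(3.2769,0.5277,5.9626) = e^{-i·-2·3.2769}·d^3_{-2,-2}(0.5277)·e^{-i·-2·5.9626}. Compute d first:
With c≡cos(β/2)=0.965393 and s≡sin(β/2)=0.260799, N=[1·120·1·120]^{1/2}=120.000000
k∈{0,1} keeps every argument non-negative
  k=0: (−1)^0·120.0000/(120)·0.9654^6·0.2608^0 = +0.809515
  k=1: (−1)^1·120.0000/(24)·0.9654^4·0.2608^2 = -0.295392
d^3_{-2,-2}(0.5277) = +0.809515 -0.295392 = +0.514123
D = (+0.963607+0.267324i)·(+0.514123)·(+0.801396-0.598134i) = +0.479227-0.186181i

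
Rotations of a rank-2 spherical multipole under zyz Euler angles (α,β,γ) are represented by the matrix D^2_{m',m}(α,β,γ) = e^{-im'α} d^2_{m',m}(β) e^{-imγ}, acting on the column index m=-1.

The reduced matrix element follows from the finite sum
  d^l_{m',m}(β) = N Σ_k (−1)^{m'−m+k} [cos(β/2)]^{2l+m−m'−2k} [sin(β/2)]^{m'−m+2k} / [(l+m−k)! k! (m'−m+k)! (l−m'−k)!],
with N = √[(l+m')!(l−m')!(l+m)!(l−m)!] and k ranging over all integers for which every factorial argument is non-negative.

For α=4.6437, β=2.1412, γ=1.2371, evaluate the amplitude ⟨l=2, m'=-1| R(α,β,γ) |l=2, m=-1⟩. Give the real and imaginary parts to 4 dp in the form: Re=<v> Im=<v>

Split into d^2_{-1,-1}(β=2.1412) × two z-phases.
c=cos(2.141200/2)=0.479598, s=sin(2.141200/2)=0.877488; N=√[1·6·1·6]=6.000000
The bounds max(0,m−m')=0 and min(l+m,l−m')=1 give 2 terms
  k=0: (−1)^0·6.0000/(6)·0.4796^4·0.8775^0 = +0.052906
  k=1: (−1)^1·6.0000/(2)·0.4796^2·0.8775^2 = -0.531323
d^2_{-1,-1}(2.1412) = +0.052906 -0.531323 = -0.478416
Attach z-rotation phases: D = e^{-i(-1)(4.6437)}·(-0.478416)·e^{-i(-1)(1.2371)} = -0.440205+0.187355i

Re=-0.4402 Im=0.1874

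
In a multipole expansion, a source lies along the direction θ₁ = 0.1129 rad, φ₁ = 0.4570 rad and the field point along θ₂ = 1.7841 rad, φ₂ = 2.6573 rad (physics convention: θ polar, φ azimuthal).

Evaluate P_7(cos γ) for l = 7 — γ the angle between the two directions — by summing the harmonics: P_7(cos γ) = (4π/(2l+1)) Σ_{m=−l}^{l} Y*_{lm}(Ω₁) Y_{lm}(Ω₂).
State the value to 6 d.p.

0.256868

Expand P_7 via completeness: Σ_{m} conj(Y_{7,m}) at Ω₁ times Y_{7,m} at Ω₂ —
  m=-7: Y*=-0.00000 - 0.00000j  Y=0.41283 + 0.10473j  product -0.00000 - 0.00000j
  m=-6: Y*=-0.00000 + 0.00000j  Y=0.33562 - 0.08065j  product -0.00000 + 0.00000j
  m=-5: Y*=-0.00005 + 0.00006j  Y=-0.10267 + 0.09007j  product -0.00000 - 0.00001j
  m=-4: Y*=-0.00029 + 0.00112j  Y=-0.12275 + 0.31990j  product -0.00032 - 0.00023j
  m=-3: Y*=0.00242 + 0.01197j  Y=-0.00400 - 0.03380j  product 0.00040 - 0.00013j
  m=-2: Y*=0.05517 + 0.07155j  Y=-0.18562 - 0.27004j  product 0.00908 - 0.02818j
  m=-1: Y*=0.37870 + 0.18621j  Y=-0.00521 - 0.00274j  product -0.00146 - 0.00201j
  m=+0: Y*=0.90601 + 0.00000j  Y=0.32144 + 0.00000j  product 0.29123 + 0.00000j
  m=+1: Y*=-0.37870 + 0.18621j  Y=0.00521 - 0.00274j  product -0.00146 + 0.00201j
  m=+2: Y*=0.05517 - 0.07155j  Y=-0.18562 + 0.27004j  product 0.00908 + 0.02818j
  m=+3: Y*=-0.00242 + 0.01197j  Y=0.00400 - 0.03380j  product 0.00040 + 0.00013j
  m=+4: Y*=-0.00029 - 0.00112j  Y=-0.12275 - 0.31990j  product -0.00032 + 0.00023j
  m=+5: Y*=0.00005 + 0.00006j  Y=0.10267 + 0.09007j  product -0.00000 + 0.00001j
  m=+6: Y*=-0.00000 - 0.00000j  Y=0.33562 + 0.08065j  product -0.00000 - 0.00000j
  m=+7: Y*=0.00000 - 0.00000j  Y=-0.41283 + 0.10473j  product -0.00000 + 0.00000j
Total Σ_m = 0.30661 - 0.00000j. Multiply by 0.837758: 0.25687 - 0.00000j. P_7(cos γ) = 0.256868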